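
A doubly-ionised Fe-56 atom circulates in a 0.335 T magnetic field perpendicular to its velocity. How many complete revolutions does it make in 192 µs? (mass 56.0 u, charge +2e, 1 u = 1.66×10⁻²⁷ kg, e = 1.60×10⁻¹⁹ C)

T = 2πm/(qB) = 2π(9.296×10^-26) / [(2×1.60×10^-19)(0.335)] = 5.4486×10^-6 s.
N = t/T = 1.92×10^-4 / 5.4486×10^-6 ≈ 35.24, so 35 complete revolutions.

N = 35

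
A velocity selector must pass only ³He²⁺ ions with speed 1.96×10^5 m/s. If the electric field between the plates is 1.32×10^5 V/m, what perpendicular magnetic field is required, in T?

B ≈ 0.673 T

qE = qvB ⇒ B = E/v = (1.32×10^5) / (1.96×10^5) = 0.673 T.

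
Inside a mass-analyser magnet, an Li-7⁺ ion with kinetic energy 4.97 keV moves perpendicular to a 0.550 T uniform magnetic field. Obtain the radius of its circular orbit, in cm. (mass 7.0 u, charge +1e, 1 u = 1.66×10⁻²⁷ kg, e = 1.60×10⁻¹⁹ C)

r ≈ 4.89 cm

Convert the energy: K = 4.97 keV = 7.95×10^-16 J.
v = √(2K/m) = √(2·7.95×10^-16/1.16×10^-26) = 3.70×10^5 m/s.
r = mv/(qB) = (1.16×10^-26)(3.70×10^5) / [(1×1.60×10^-19)(0.550)] = 0.0489 m.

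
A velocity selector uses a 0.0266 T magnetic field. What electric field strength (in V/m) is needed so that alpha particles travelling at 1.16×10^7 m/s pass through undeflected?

E ≈ 3.09×10^5 V/m

qE = qvB ⇒ E = vB = (1.16×10^7)(0.0266) = 3.09×10^5 V/m.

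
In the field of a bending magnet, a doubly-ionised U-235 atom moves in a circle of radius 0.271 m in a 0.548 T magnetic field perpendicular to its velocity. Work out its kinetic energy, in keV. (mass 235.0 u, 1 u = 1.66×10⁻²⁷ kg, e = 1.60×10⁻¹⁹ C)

v = qBr/m = (2×1.60×10^-19)(0.548)(0.271) / (3.90×10^-25) = 1.22×10^5 m/s.
K = ½mv² = 0.5·(3.90×10^-25)·(1.22×10^5)² = 2.89×10^-15 J = 18.1 keV.

K ≈ 18.1 keV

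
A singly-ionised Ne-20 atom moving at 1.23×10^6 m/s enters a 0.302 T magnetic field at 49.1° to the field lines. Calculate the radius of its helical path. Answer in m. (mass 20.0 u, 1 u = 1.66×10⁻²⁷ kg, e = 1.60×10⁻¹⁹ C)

Only the perpendicular component v⊥ = v sin49.1° = 9.30×10^5 m/s is bent by the field.
r = m v⊥ /(qB) = (3.32×10^-26)(9.30×10^5) / [(1×1.60×10^-19)(0.302)] = 0.639 m.

r ≈ 0.639 m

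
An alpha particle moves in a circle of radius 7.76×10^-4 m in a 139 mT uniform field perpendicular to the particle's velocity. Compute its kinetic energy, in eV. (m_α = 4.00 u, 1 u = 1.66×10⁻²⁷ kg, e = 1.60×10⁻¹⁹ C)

K ≈ 0.561 eV

v = qBr/m = (2×1.60×10^-19)(0.139)(7.76×10^-4) / (6.64×10^-27) = 5200 m/s.
K = ½mv² = 0.5·(6.64×10^-27)·(5200)² = 8.97×10^-20 J = 0.561 eV.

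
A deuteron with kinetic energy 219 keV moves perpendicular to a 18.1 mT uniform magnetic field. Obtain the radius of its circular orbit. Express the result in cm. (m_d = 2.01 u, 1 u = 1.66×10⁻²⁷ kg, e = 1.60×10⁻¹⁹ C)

r ≈ 528 cm

Convert the energy: K = 219 keV = 3.50×10^-14 J.
v = √(2K/m) = √(2·3.50×10^-14/3.34×10^-27) = 4.58×10^6 m/s.
r = mv/(qB) = (3.34×10^-27)(4.58×10^6) / [(1×1.60×10^-19)(0.0181)] = 5.28 m.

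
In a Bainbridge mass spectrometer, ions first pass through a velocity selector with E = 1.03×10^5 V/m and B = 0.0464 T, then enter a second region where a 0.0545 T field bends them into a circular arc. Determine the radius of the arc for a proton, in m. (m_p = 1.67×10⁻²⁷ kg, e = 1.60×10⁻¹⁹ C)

The selector passes v = E/B = 1.03×10^5/0.0464 = 2.22×10^6 m/s.
In the deflection region, r = mv/(qB₂) = (1.67×10^-27)(2.22×10^6) / [(1×1.60×10^-19)(0.0545)] = 0.425 m.

r ≈ 0.425 m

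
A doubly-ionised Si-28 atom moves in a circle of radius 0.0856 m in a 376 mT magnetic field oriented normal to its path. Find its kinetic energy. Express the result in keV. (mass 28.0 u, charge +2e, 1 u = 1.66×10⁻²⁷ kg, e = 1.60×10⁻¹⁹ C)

v = qBr/m = (2×1.60×10^-19)(0.376)(0.0856) / (4.65×10^-26) = 2.22×10^5 m/s.
K = ½mv² = 0.5·(4.65×10^-26)·(2.22×10^5)² = 1.14×10^-15 J = 7.13 keV.

K ≈ 7.13 keV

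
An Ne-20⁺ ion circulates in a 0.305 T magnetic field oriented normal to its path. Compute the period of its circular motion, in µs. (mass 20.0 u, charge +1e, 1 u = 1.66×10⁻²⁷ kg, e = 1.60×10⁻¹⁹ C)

The cyclotron period is independent of speed: T = 2πm/(qB).
T = 2π(3.32×10^-26) / [(1×1.60×10^-19)(0.305)] = 4.27×10^-6 s.

T ≈ 4.27 µs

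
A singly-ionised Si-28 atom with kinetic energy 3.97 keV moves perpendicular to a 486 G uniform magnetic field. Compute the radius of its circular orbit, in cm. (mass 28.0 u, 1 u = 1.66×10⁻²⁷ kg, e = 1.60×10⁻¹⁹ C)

r ≈ 98.8 cm

Convert the energy: K = 3.97 keV = 6.35×10^-16 J.
v = √(2K/m) = √(2·6.35×10^-16/4.65×10^-26) = 1.65×10^5 m/s.
r = mv/(qB) = (4.65×10^-26)(1.65×10^5) / [(1×1.60×10^-19)(0.0486)] = 0.988 m.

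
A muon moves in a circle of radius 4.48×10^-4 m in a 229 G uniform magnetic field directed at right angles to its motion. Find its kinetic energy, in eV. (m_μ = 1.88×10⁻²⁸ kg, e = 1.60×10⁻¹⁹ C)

K ≈ 0.0448 eV

v = qBr/m = (1×1.60×10^-19)(0.0229)(4.48×10^-4) / (1.88×10^-28) = 8730 m/s.
K = ½mv² = 0.5·(1.88×10^-28)·(8730)² = 7.17×10^-21 J = 0.0448 eV.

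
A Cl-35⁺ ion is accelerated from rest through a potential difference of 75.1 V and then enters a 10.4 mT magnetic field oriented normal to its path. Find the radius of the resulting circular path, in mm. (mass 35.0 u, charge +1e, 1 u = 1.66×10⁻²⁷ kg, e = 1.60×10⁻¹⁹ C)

r ≈ 710 mm

The kinetic energy gained is K = qV = (1×1.60×10^-19)(75.1) = 1.20×10^-17 J.
v = √(2K/m) = 2.03×10^4 m/s.
r = mv/(qB) = (5.81×10^-26)(2.03×10^4) / [(1×1.60×10^-19)(0.0104)] = 0.710 m.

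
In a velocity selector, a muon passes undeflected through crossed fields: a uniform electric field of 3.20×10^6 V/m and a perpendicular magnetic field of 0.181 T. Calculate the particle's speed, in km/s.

v ≈ 17700 km/s

For zero net force, qE = qvB, so v = E/B.
v = (3.20×10^6) / (0.181) = 1.77×10^7 m/s.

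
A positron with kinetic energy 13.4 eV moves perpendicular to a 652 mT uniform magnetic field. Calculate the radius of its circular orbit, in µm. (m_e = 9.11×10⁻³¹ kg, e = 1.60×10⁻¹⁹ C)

Convert the energy: K = 13.4 eV = 2.14×10^-18 J.
v = √(2K/m) = √(2·2.14×10^-18/9.11×10^-31) = 2.17×10^6 m/s.
r = mv/(qB) = (9.11×10^-31)(2.17×10^6) / [(1×1.60×10^-19)(0.652)] = 1.89×10^-5 m.

r ≈ 18.9 µm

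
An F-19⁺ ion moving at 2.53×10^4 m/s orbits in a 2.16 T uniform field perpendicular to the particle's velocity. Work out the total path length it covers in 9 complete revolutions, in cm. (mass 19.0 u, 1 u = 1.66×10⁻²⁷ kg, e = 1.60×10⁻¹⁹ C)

L ≈ 13.1 cm

r = mv/(qB) = 2.31×10^-3 m, so one revolution covers 2πr = 0.0145 m.
In 9 revolutions: L = 9·2πr = 0.131 m.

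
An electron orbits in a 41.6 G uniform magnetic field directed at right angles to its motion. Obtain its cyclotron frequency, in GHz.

f = qB/(2πm) = (1×1.60×10^-19)(4.16×10^-3) / [2π(9.11×10^-31)] = 1.16×10^8 Hz.

f ≈ 0.116 GHz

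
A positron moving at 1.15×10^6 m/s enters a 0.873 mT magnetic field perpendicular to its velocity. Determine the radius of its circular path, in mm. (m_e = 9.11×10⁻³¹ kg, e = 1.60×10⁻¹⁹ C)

The magnetic force provides the centripetal force: qvB = mv²/r, so r = mv/(qB).
r = (9.11×10^-31 kg)(1.15×10^6 m/s) / [(1×1.60×10^-19 C)(8.73×10^-4 T)] = 7.50×10^-3 m.

r ≈ 7.50 mm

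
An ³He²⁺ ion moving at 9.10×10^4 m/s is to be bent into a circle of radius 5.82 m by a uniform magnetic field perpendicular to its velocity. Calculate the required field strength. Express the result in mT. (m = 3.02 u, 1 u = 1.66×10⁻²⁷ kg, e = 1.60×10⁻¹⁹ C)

qvB = mv²/r gives B = mv/(qr).
B = (5.01×10^-27)(9.10×10^4) / [(2×1.60×10^-19)(5.82)] = 2.45×10^-4 T.

B ≈ 0.245 mT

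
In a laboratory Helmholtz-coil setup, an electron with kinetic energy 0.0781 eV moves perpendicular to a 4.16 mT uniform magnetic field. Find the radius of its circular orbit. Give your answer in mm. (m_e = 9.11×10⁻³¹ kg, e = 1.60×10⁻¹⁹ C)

Convert the energy: K = 0.0781 eV = 1.25×10^-20 J.
v = √(2K/m) = √(2·1.25×10^-20/9.11×10^-31) = 1.66×10^5 m/s.
r = mv/(qB) = (9.11×10^-31)(1.66×10^5) / [(1×1.60×10^-19)(4.16×10^-3)] = 2.27×10^-4 m.

r ≈ 0.227 mm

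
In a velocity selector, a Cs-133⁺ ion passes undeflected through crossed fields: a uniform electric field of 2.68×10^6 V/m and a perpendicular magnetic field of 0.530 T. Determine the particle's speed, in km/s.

v ≈ 5060 km/s

For zero net force, qE = qvB, so v = E/B.
v = (2.68×10^6) / (0.530) = 5.06×10^6 m/s.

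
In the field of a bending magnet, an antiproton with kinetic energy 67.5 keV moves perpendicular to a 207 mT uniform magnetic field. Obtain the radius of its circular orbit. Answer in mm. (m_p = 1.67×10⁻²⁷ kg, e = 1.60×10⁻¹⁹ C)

r ≈ 181 mm

Convert the energy: K = 67.5 keV = 1.08×10^-14 J.
v = √(2K/m) = √(2·1.08×10^-14/1.67×10^-27) = 3.60×10^6 m/s.
r = mv/(qB) = (1.67×10^-27)(3.60×10^6) / [(1×1.60×10^-19)(0.207)] = 0.181 m.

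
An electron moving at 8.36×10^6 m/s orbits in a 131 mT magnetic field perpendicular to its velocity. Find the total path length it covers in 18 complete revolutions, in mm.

L ≈ 41.1 mm

r = mv/(qB) = 3.63×10^-4 m, so one revolution covers 2πr = 2.28×10^-3 m.
In 18 revolutions: L = 18·2πr = 0.0411 m.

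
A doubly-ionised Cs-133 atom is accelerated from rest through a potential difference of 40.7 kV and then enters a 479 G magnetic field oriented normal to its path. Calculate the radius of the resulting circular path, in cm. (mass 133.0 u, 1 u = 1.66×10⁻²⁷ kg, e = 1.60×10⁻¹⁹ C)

r ≈ 495 cm

The kinetic energy gained is K = qV = (2×1.60×10^-19)(4.07×10^4) = 1.30×10^-14 J.
v = √(2K/m) = 3.43×10^5 m/s.
r = mv/(qB) = (2.21×10^-25)(3.43×10^5) / [(2×1.60×10^-19)(0.0479)] = 4.95 m.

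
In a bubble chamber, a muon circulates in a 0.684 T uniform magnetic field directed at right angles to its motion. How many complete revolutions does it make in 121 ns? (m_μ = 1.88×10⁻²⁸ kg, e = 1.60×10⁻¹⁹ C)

T = 2πm/(qB) = 2π(1.88×10^-28) / [(1×1.60×10^-19)(0.684)] = 1.0793×10^-8 s.
N = t/T = 1.21×10^-7 / 1.0793×10^-8 ≈ 11.21, so 11 complete revolutions.

N = 11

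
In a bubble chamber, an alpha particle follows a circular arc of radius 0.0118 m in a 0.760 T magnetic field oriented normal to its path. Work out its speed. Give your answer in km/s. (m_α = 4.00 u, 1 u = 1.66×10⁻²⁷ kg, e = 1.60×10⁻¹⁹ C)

From qvB = mv²/r, v = qBr/m.
v = (2×1.60×10^-19)(0.760)(0.0118) / (6.64×10^-27) = 4.32×10^5 m/s.

v ≈ 432 km/s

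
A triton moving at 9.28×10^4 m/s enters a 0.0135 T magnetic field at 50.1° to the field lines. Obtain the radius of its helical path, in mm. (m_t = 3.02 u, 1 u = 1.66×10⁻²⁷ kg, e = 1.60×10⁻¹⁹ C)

r ≈ 165 mm

Only the perpendicular component v⊥ = v sin50.1° = 7.12×10^4 m/s is bent by the field.
r = m v⊥ /(qB) = (5.01×10^-27)(7.12×10^4) / [(1×1.60×10^-19)(0.0135)] = 0.165 m.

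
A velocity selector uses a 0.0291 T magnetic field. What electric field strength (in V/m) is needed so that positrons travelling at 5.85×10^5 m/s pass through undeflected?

qE = qvB ⇒ E = vB = (5.85×10^5)(0.0291) = 1.70×10^4 V/m.

E ≈ 1.70×10^4 V/m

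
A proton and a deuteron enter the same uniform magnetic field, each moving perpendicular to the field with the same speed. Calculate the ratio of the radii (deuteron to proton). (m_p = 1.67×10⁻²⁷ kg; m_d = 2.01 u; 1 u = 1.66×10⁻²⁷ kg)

ratio ≈ 2.00

r = mv/(qB) ⇒ at equal v, r ∝ m/q.
r_{deuteron}/r_{proton} = 2.00.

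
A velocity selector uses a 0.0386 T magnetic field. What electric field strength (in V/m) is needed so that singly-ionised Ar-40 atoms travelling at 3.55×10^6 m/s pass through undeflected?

qE = qvB ⇒ E = vB = (3.55×10^6)(0.0386) = 1.37×10^5 V/m.

E ≈ 1.37×10^5 V/m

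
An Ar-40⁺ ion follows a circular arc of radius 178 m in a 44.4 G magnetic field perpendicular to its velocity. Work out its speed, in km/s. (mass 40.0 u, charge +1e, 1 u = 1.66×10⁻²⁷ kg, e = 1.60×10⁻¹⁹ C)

v ≈ 1900 km/s

From qvB = mv²/r, v = qBr/m.
v = (1×1.60×10^-19)(4.44×10^-3)(178) / (6.64×10^-26) = 1.90×10^6 m/s.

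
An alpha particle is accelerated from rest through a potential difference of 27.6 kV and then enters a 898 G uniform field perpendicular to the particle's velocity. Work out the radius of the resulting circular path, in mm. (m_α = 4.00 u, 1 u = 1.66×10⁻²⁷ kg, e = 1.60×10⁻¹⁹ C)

r ≈ 377 mm

The kinetic energy gained is K = qV = (2×1.60×10^-19)(2.76×10^4) = 8.83×10^-15 J.
v = √(2K/m) = 1.63×10^6 m/s.
r = mv/(qB) = (6.64×10^-27)(1.63×10^6) / [(2×1.60×10^-19)(0.0898)] = 0.377 m.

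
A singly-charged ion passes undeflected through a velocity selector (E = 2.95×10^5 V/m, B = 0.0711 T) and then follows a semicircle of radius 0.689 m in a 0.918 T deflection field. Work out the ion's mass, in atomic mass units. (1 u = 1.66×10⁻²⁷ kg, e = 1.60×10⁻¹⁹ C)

m ≈ 14.7 u

v = E/B₁ = 4.15×10^6 m/s.
From r = mv/(qB₂), m = qB₂r/v = (1×1.60×10^-19)(0.918)(0.689) / (4.15×10^6) = 2.44×10^-26 kg.
In atomic mass units: m = 2.44×10^-26 / 1.66×10^-27 = 14.7 u.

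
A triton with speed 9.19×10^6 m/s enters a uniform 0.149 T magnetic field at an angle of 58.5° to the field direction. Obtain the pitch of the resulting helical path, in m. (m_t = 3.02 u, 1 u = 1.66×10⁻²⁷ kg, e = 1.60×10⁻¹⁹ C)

The velocity component along B is v∥ = v cos58.5° = 4.80×10^6 m/s.
The cyclotron period T = 2πm/(qB) = 1.32×10^-6 s is set by m, q, B alone.
Pitch = v∥·T = (4.80×10^6)(1.32×10^-6) = 6.34 m.

pitch ≈ 6.34 m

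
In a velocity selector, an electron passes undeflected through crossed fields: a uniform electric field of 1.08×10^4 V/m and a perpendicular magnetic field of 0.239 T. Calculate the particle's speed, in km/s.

For zero net force, qE = qvB, so v = E/B.
v = (1.08×10^4) / (0.239) = 4.52×10^4 m/s.

v ≈ 45.2 km/s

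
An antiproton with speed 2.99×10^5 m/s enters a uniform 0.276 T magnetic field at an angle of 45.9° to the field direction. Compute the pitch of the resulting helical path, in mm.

pitch ≈ 49.4 mm

The velocity component along B is v∥ = v cos45.9° = 2.08×10^5 m/s.
The cyclotron period T = 2πm/(qB) = 2.38×10^-7 s is set by m, q, B alone.
Pitch = v∥·T = (2.08×10^5)(2.38×10^-7) = 0.0494 m.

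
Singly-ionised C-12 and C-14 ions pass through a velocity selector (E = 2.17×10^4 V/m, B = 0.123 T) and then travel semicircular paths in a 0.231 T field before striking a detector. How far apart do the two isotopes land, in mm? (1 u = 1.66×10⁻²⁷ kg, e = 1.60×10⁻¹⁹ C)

Δd ≈ 31.7 mm

Both emerge at v = E/B₁ = 1.76×10^5 m/s.
r = mv/(qB₂), so r₁ = 0.09508 m and r₂ = 0.1109 m, giving Δr = 0.0158 m.
After a semicircle each ion lands a diameter 2r from the entry slit, so the separation is 2Δr = 0.0317 m.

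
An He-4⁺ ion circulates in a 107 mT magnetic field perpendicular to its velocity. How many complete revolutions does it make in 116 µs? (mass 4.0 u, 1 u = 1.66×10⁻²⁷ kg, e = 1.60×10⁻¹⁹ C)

N = 47

T = 2πm/(qB) = 2π(6.64×10^-27) / [(1×1.60×10^-19)(0.107)] = 2.4369×10^-6 s.
N = t/T = 1.16×10^-4 / 2.4369×10^-6 ≈ 47.60, so 47 complete revolutions.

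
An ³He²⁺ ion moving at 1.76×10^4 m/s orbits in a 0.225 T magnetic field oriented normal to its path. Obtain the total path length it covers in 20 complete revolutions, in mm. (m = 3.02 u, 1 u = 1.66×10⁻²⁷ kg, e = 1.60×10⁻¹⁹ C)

r = mv/(qB) = 1.23×10^-3 m, so one revolution covers 2πr = 7.70×10^-3 m.
In 20 revolutions: L = 20·2πr = 0.154 m.

L ≈ 154 mm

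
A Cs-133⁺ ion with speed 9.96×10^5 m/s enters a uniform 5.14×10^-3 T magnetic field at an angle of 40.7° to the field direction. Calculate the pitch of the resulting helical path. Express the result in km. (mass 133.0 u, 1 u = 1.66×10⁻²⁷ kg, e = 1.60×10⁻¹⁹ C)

pitch ≈ 1.27 km

The velocity component along B is v∥ = v cos40.7° = 7.55×10^5 m/s.
The cyclotron period T = 2πm/(qB) = 1.69×10^-3 s is set by m, q, B alone.
Pitch = v∥·T = (7.55×10^5)(1.69×10^-3) = 1270 m.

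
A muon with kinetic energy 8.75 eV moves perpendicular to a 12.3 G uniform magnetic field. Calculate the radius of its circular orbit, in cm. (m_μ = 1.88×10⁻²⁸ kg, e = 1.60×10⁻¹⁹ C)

r ≈ 11.7 cm

Convert the energy: K = 8.75 eV = 1.40×10^-18 J.
v = √(2K/m) = √(2·1.40×10^-18/1.88×10^-28) = 1.22×10^5 m/s.
r = mv/(qB) = (1.88×10^-28)(1.22×10^5) / [(1×1.60×10^-19)(1.23×10^-3)] = 0.117 m.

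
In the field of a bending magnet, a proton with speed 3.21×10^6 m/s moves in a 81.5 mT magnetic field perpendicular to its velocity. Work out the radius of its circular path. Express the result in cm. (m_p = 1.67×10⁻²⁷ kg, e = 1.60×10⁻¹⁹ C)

The magnetic force provides the centripetal force: qvB = mv²/r, so r = mv/(qB).
r = (1.67×10^-27 kg)(3.21×10^6 m/s) / [(1×1.60×10^-19 C)(0.0815 T)] = 0.411 m.

r ≈ 41.1 cm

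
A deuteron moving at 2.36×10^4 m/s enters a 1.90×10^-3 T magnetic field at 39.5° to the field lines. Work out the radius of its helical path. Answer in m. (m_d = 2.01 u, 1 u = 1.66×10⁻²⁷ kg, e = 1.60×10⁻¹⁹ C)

Only the perpendicular component v⊥ = v sin39.5° = 1.50×10^4 m/s is bent by the field.
r = m v⊥ /(qB) = (3.34×10^-27)(1.50×10^4) / [(1×1.60×10^-19)(1.90×10^-3)] = 0.165 m.

r ≈ 0.165 m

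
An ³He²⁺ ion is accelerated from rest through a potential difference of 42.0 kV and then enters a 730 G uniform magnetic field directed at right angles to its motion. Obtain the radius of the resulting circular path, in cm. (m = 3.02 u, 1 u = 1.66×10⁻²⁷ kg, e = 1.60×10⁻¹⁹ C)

The kinetic energy gained is K = qV = (2×1.60×10^-19)(4.20×10^4) = 1.34×10^-14 J.
v = √(2K/m) = 2.32×10^6 m/s.
r = mv/(qB) = (5.01×10^-27)(2.32×10^6) / [(2×1.60×10^-19)(0.0730)] = 0.497 m.

r ≈ 49.7 cm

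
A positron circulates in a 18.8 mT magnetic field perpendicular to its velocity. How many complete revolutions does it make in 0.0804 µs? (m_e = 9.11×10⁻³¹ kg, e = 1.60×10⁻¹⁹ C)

T = 2πm/(qB) = 2π(9.11×10^-31) / [(1×1.60×10^-19)(0.0188)] = 1.9029×10^-9 s.
N = t/T = 8.04×10^-8 / 1.9029×10^-9 ≈ 42.25, so 42 complete revolutions.

N = 42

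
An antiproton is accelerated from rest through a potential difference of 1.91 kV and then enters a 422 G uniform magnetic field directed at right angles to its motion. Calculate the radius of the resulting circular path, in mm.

The kinetic energy gained is K = qV = (1×1.60×10^-19)(1910) = 3.06×10^-16 J.
v = √(2K/m) = 6.05×10^5 m/s.
r = mv/(qB) = (1.67×10^-27)(6.05×10^5) / [(1×1.60×10^-19)(0.0422)] = 0.150 m.

r ≈ 150 mm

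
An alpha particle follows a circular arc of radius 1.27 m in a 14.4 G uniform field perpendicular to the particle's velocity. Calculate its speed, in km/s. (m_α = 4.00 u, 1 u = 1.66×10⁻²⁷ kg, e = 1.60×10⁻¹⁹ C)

v ≈ 88.1 km/s

From qvB = mv²/r, v = qBr/m.
v = (2×1.60×10^-19)(1.44×10^-3)(1.27) / (6.64×10^-27) = 8.81×10^4 m/s.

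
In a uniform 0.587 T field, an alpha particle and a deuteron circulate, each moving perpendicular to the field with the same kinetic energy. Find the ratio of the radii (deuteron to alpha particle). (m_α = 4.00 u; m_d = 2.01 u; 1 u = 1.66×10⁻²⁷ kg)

ratio ≈ 1.42

r = √(2mK)/(qB) ⇒ at equal K, r ∝ √m/q.
r_{deuteron}/r_{alpha particle} = 1.42.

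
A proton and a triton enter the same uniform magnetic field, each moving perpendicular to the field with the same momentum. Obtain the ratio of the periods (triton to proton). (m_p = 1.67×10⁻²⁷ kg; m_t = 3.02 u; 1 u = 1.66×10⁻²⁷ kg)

ratio ≈ 3.00

T = 2πm/(qB) is independent of speed, so T₂/T₁ = (m₂/q₂)/(m₁/q₁).
T_{triton}/T_{proton} = (5.01×10^-27/1e) / (1.67×10^-27/1e) = 3.00.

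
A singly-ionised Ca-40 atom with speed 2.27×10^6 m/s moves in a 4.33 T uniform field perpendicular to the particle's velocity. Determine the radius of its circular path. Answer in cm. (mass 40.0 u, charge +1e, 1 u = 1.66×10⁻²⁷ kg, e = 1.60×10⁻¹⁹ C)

r ≈ 21.8 cm

The magnetic force provides the centripetal force: qvB = mv²/r, so r = mv/(qB).
r = (6.64×10^-26 kg)(2.27×10^6 m/s) / [(1×1.60×10^-19 C)(4.33 T)] = 0.218 m.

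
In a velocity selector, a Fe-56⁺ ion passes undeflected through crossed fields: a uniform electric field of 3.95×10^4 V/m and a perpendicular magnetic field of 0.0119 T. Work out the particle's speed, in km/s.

v ≈ 3320 km/s

For zero net force, qE = qvB, so v = E/B.
v = (3.95×10^4) / (0.0119) = 3.32×10^6 m/s.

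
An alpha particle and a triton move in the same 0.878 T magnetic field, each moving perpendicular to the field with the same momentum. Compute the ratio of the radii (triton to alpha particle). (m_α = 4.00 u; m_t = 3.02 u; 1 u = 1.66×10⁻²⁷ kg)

r = p/(qB) ⇒ at equal p, r ∝ 1/q.
r_{triton}/r_{alpha particle} = 2.00.

ratio ≈ 2.00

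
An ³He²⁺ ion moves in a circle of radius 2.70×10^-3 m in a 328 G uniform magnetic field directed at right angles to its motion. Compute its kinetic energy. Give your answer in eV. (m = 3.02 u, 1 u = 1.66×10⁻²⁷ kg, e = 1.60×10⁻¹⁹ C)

K ≈ 0.501 eV

v = qBr/m = (2×1.60×10^-19)(0.0328)(2.70×10^-3) / (5.01×10^-27) = 5650 m/s.
K = ½mv² = 0.5·(5.01×10^-27)·(5650)² = 8.01×10^-20 J = 0.501 eV.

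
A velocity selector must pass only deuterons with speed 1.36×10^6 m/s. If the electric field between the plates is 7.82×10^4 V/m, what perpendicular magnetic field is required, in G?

qE = qvB ⇒ B = E/v = (7.82×10^4) / (1.36×10^6) = 0.0575 T.

B ≈ 575 G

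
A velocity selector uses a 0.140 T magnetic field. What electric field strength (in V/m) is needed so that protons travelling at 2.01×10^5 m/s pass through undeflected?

E ≈ 2.81×10^4 V/m

qE = qvB ⇒ E = vB = (2.01×10^5)(0.140) = 2.81×10^4 V/m.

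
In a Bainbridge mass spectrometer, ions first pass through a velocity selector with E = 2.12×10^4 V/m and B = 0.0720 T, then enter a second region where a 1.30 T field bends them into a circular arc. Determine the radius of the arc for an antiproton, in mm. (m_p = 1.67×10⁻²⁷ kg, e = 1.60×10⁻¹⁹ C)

The selector passes v = E/B = 2.12×10^4/0.0720 = 2.94×10^5 m/s.
In the deflection region, r = mv/(qB₂) = (1.67×10^-27)(2.94×10^5) / [(1×1.60×10^-19)(1.30)] = 2.36×10^-3 m.

r ≈ 2.36 mm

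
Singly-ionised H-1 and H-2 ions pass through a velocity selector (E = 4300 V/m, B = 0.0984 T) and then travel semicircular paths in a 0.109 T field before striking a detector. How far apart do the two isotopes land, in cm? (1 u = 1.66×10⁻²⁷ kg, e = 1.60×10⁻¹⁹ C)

Both emerge at v = E/B₁ = 4.37×10^4 m/s.
r = mv/(qB₂), so r₁ = 4.16×10^-3 m and r₂ = 8.32×10^-3 m, giving Δr = 4.16×10^-3 m.
After a semicircle each ion lands a diameter 2r from the entry slit, so the separation is 2Δr = 8.32×10^-3 m.

Δd ≈ 0.832 cm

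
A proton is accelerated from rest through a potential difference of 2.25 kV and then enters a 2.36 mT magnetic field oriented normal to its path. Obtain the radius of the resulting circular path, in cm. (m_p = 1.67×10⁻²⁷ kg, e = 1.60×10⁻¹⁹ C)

The kinetic energy gained is K = qV = (1×1.60×10^-19)(2250) = 3.60×10^-16 J.
v = √(2K/m) = 6.57×10^5 m/s.
r = mv/(qB) = (1.67×10^-27)(6.57×10^5) / [(1×1.60×10^-19)(2.36×10^-3)] = 2.90 m.

r ≈ 290 cm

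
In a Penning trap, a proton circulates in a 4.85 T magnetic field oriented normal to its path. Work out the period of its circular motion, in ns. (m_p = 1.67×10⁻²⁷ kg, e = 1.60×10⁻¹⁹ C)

T ≈ 13.5 ns

The cyclotron period is independent of speed: T = 2πm/(qB).
T = 2π(1.67×10^-27) / [(1×1.60×10^-19)(4.85)] = 1.35×10^-8 s.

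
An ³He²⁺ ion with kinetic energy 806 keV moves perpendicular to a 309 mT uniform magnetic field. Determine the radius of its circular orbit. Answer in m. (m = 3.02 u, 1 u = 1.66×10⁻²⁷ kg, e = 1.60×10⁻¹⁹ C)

r ≈ 0.364 m

Convert the energy: K = 806 keV = 1.29×10^-13 J.
v = √(2K/m) = √(2·1.29×10^-13/5.01×10^-27) = 7.17×10^6 m/s.
r = mv/(qB) = (5.01×10^-27)(7.17×10^6) / [(2×1.60×10^-19)(0.309)] = 0.364 m.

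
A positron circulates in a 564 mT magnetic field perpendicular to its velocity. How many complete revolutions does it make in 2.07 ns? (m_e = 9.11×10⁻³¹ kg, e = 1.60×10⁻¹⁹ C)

N = 32

T = 2πm/(qB) = 2π(9.11×10^-31) / [(1×1.60×10^-19)(0.564)] = 6.3431×10^-11 s.
N = t/T = 2.07×10^-9 / 6.3431×10^-11 ≈ 32.63, so 32 complete revolutions.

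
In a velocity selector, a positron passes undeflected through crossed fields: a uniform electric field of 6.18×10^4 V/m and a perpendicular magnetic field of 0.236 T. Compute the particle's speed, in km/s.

v ≈ 262 km/s

For zero net force, qE = qvB, so v = E/B.
v = (6.18×10^4) / (0.236) = 2.62×10^5 m/s.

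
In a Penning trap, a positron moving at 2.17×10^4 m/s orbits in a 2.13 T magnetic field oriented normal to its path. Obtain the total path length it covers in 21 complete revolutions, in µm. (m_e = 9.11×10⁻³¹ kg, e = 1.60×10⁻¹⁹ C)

r = mv/(qB) = 5.80×10^-8 m, so one revolution covers 2πr = 3.64×10^-7 m.
In 21 revolutions: L = 21·2πr = 7.65×10^-6 m.

L ≈ 7.65 µm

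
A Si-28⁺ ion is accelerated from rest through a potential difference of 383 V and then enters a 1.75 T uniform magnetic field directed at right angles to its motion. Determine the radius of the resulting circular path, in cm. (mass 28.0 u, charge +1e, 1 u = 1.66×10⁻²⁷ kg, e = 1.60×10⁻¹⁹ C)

The kinetic energy gained is K = qV = (1×1.60×10^-19)(383) = 6.13×10^-17 J.
v = √(2K/m) = 5.14×10^4 m/s.
r = mv/(qB) = (4.65×10^-26)(5.14×10^4) / [(1×1.60×10^-19)(1.75)] = 8.52×10^-3 m.

r ≈ 0.852 cm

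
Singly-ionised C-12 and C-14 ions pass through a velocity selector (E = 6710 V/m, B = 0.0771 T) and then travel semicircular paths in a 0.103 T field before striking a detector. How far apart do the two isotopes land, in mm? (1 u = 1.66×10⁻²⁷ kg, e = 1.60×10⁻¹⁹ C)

Δd ≈ 35.1 mm

Both emerge at v = E/B₁ = 8.70×10^4 m/s.
r = mv/(qB₂), so r₁ = 0.1052 m and r₂ = 0.1227 m, giving Δr = 0.0175 m.
After a semicircle each ion lands a diameter 2r from the entry slit, so the separation is 2Δr = 0.0351 m.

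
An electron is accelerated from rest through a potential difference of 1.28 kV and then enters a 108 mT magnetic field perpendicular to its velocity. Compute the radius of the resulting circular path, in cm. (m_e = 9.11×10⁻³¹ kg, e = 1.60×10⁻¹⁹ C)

r ≈ 0.112 cm

The kinetic energy gained is K = qV = (1×1.60×10^-19)(1280) = 2.05×10^-16 J.
v = √(2K/m) = 2.12×10^7 m/s.
r = mv/(qB) = (9.11×10^-31)(2.12×10^7) / [(1×1.60×10^-19)(0.108)] = 1.12×10^-3 m.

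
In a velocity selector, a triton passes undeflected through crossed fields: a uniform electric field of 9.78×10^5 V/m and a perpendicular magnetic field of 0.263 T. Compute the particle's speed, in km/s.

For zero net force, qE = qvB, so v = E/B.
v = (9.78×10^5) / (0.263) = 3.72×10^6 m/s.

v ≈ 3720 km/s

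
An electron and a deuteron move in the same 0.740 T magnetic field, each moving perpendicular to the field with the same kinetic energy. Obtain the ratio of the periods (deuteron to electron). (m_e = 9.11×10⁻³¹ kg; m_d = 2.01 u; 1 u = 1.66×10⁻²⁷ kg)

ratio ≈ 3660

T = 2πm/(qB) is independent of speed, so T₂/T₁ = (m₂/q₂)/(m₁/q₁).
T_{deuteron}/T_{electron} = (3.34×10^-27/1e) / (9.11×10^-31/1e) = 3660.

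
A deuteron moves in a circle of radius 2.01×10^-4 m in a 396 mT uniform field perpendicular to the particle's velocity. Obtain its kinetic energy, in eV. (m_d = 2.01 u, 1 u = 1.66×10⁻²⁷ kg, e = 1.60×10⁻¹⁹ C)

v = qBr/m = (1×1.60×10^-19)(0.396)(2.01×10^-4) / (3.34×10^-27) = 3820 m/s.
K = ½mv² = 0.5·(3.34×10^-27)·(3820)² = 2.43×10^-20 J = 0.152 eV.

K ≈ 0.152 eV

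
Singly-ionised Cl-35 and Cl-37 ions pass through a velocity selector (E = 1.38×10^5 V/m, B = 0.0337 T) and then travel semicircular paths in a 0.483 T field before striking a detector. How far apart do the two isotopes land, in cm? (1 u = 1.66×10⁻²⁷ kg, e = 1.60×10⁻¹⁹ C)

Δd ≈ 35.2 cm

Both emerge at v = E/B₁ = 4.09×10^6 m/s.
r = mv/(qB₂), so r₁ = 3.079 m and r₂ = 3.255 m, giving Δr = 0.176 m.
After a semicircle each ion lands a diameter 2r from the entry slit, so the separation is 2Δr = 0.352 m.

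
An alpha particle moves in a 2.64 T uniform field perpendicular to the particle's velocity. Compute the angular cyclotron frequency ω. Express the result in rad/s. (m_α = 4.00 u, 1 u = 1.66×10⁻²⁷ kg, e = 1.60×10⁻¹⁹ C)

ω ≈ 1.27×10^8 rad/s

ω = qB/m = (2×1.60×10^-19)(2.64) / (6.64×10^-27) = 1.27×10^8 rad/s.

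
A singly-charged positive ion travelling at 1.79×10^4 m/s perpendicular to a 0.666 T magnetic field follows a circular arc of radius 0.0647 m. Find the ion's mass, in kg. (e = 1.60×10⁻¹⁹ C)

qvB = mv²/r ⇒ m = qBr/v.
m = (1×1.60×10^-19)(0.666)(0.0647) / (1.79×10^4) = 3.85×10^-25 kg.

m ≈ 3.85×10^-25 kg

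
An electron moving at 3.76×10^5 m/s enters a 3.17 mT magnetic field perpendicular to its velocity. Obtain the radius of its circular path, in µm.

The magnetic force provides the centripetal force: qvB = mv²/r, so r = mv/(qB).
r = (9.11×10^-31 kg)(3.76×10^5 m/s) / [(1×1.60×10^-19 C)(3.17×10^-3 T)] = 6.75×10^-4 m.

r ≈ 675 µm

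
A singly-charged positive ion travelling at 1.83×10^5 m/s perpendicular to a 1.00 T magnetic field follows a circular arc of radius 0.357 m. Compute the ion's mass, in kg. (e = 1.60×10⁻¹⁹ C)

qvB = mv²/r ⇒ m = qBr/v.
m = (1×1.60×10^-19)(1.00)(0.357) / (1.83×10^5) = 3.12×10^-25 kg.

m ≈ 3.12×10^-25 kg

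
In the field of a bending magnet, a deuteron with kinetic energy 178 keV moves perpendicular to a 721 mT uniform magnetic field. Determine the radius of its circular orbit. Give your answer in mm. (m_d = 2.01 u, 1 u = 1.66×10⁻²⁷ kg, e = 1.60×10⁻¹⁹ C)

Convert the energy: K = 178 keV = 2.85×10^-14 J.
v = √(2K/m) = √(2·2.85×10^-14/3.34×10^-27) = 4.13×10^6 m/s.
r = mv/(qB) = (3.34×10^-27)(4.13×10^6) / [(1×1.60×10^-19)(0.721)] = 0.120 m.

r ≈ 120 mm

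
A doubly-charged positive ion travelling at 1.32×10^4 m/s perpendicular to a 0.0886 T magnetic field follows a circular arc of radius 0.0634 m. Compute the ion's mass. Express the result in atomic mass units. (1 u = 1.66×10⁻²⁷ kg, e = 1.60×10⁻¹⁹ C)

m ≈ 82.0 u

qvB = mv²/r ⇒ m = qBr/v.
m = (2×1.60×10^-19)(0.0886)(0.0634) / (1.32×10^4) = 1.36×10^-25 kg = 82.0 u.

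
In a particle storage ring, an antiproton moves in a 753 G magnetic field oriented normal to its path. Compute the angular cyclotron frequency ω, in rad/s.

ω = qB/m = (1×1.60×10^-19)(0.0753) / (1.67×10^-27) = 7.21×10^6 rad/s.

ω ≈ 7.21×10^6 rad/s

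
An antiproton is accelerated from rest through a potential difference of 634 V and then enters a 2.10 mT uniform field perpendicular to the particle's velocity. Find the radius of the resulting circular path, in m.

The kinetic energy gained is K = qV = (1×1.60×10^-19)(634) = 1.01×10^-16 J.
v = √(2K/m) = 3.49×10^5 m/s.
r = mv/(qB) = (1.67×10^-27)(3.49×10^5) / [(1×1.60×10^-19)(2.10×10^-3)] = 1.73 m.

r ≈ 1.73 m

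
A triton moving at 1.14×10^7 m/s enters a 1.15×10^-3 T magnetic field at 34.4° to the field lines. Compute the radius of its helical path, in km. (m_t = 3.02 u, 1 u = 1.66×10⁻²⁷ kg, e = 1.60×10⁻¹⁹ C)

r ≈ 0.175 km

Only the perpendicular component v⊥ = v sin34.4° = 6.44×10^6 m/s is bent by the field.
r = m v⊥ /(qB) = (5.01×10^-27)(6.44×10^6) / [(1×1.60×10^-19)(1.15×10^-3)] = 175 m.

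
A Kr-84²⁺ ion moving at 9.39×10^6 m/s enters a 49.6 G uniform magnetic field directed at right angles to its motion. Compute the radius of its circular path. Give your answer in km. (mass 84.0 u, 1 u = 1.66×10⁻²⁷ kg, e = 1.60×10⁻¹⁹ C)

The magnetic force provides the centripetal force: qvB = mv²/r, so r = mv/(qB).
r = (1.39×10^-25 kg)(9.39×10^6 m/s) / [(2×1.60×10^-19 C)(4.96×10^-3 T)] = 825 m.

r ≈ 0.825 km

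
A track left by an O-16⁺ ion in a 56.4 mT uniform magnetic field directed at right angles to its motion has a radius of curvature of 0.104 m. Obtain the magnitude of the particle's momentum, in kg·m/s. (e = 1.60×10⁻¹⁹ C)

Since qvB = mv²/r, the momentum p = mv = qBr.
p = (1×1.60×10^-19)(0.0564)(0.104) = 9.38×10^-22 kg·m/s.

p ≈ 9.38×10^-22 kg·m/s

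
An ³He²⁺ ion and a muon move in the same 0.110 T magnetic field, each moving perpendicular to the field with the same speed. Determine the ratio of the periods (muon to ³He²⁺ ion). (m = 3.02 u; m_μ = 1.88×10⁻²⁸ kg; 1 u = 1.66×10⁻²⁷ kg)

ratio ≈ 0.0750

T = 2πm/(qB) is independent of speed, so T₂/T₁ = (m₂/q₂)/(m₁/q₁).
T_{muon}/T_{³He²⁺ ion} = (1.88×10^-28/1e) / (5.01×10^-27/2e) = 0.0750.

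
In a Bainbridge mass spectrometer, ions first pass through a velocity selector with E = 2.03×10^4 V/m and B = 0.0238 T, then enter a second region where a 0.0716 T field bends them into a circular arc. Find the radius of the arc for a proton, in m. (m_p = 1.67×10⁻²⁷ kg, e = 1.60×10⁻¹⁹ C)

The selector passes v = E/B = 2.03×10^4/0.0238 = 8.53×10^5 m/s.
In the deflection region, r = mv/(qB₂) = (1.67×10^-27)(8.53×10^5) / [(1×1.60×10^-19)(0.0716)] = 0.124 m.

r ≈ 0.124 m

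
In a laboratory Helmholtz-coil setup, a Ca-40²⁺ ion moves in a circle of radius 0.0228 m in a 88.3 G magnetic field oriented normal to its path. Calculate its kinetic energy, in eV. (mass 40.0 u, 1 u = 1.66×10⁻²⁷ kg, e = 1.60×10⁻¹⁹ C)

v = qBr/m = (2×1.60×10^-19)(8.83×10^-3)(0.0228) / (6.64×10^-26) = 970 m/s.
K = ½mv² = 0.5·(6.64×10^-26)·(970)² = 3.13×10^-20 J = 0.195 eV.

K ≈ 0.195 eV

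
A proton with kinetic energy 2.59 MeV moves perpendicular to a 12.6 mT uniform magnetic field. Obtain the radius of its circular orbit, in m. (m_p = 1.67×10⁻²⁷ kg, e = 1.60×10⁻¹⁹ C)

Convert the energy: K = 2.59 MeV = 4.14×10^-13 J.
v = √(2K/m) = √(2·4.14×10^-13/1.67×10^-27) = 2.23×10^7 m/s.
r = mv/(qB) = (1.67×10^-27)(2.23×10^7) / [(1×1.60×10^-19)(0.0126)] = 18.5 m.

r ≈ 18.5 m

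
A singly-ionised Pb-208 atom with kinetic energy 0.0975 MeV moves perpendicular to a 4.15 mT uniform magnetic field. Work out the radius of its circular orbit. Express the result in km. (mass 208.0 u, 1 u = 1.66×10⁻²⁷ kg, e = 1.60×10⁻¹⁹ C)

Convert the energy: K = 0.0975 MeV = 1.56×10^-14 J.
v = √(2K/m) = √(2·1.56×10^-14/3.45×10^-25) = 3.01×10^5 m/s.
r = mv/(qB) = (3.45×10^-25)(3.01×10^5) / [(1×1.60×10^-19)(4.15×10^-3)] = 156 m.

r ≈ 0.156 km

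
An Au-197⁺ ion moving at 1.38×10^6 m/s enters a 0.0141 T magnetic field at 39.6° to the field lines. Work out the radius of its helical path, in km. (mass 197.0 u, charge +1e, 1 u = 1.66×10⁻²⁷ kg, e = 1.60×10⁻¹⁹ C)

Only the perpendicular component v⊥ = v sin39.6° = 8.80×10^5 m/s is bent by the field.
r = m v⊥ /(qB) = (3.27×10^-25)(8.80×10^5) / [(1×1.60×10^-19)(0.0141)] = 128 m.

r ≈ 0.128 km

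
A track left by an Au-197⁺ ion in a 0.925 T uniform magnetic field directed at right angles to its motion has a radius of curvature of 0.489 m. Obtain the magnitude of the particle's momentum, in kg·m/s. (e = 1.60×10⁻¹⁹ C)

p ≈ 7.24×10^-20 kg·m/s

Since qvB = mv²/r, the momentum p = mv = qBr.
p = (1×1.60×10^-19)(0.925)(0.489) = 7.24×10^-20 kg·m/s.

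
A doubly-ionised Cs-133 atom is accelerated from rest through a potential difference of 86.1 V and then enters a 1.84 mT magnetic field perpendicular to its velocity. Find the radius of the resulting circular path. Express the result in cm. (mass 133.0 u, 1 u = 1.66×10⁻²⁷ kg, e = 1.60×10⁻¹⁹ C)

The kinetic energy gained is K = qV = (2×1.60×10^-19)(86.1) = 2.76×10^-17 J.
v = √(2K/m) = 1.58×10^4 m/s.
r = mv/(qB) = (2.21×10^-25)(1.58×10^4) / [(2×1.60×10^-19)(1.84×10^-3)] = 5.92 m.

r ≈ 592 cm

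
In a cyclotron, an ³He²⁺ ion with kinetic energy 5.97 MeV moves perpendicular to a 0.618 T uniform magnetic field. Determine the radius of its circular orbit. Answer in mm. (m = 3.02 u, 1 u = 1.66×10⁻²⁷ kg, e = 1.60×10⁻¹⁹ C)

r ≈ 495 mm

Convert the energy: K = 5.97 MeV = 9.55×10^-13 J.
v = √(2K/m) = √(2·9.55×10^-13/5.01×10^-27) = 1.95×10^7 m/s.
r = mv/(qB) = (5.01×10^-27)(1.95×10^7) / [(2×1.60×10^-19)(0.618)] = 0.495 m.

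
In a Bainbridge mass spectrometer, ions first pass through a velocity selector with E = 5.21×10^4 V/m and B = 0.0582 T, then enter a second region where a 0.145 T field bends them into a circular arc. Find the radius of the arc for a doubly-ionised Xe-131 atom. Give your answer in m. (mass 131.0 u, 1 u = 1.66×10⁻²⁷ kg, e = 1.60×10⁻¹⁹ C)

r ≈ 4.20 m

The selector passes v = E/B = 5.21×10^4/0.0582 = 8.95×10^5 m/s.
In the deflection region, r = mv/(qB₂) = (2.17×10^-25)(8.95×10^5) / [(2×1.60×10^-19)(0.145)] = 4.20 m.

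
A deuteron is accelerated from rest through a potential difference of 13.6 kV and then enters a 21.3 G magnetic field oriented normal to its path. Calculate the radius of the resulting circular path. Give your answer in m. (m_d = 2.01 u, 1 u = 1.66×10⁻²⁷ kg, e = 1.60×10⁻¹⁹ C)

The kinetic energy gained is K = qV = (1×1.60×10^-19)(1.36×10^4) = 2.18×10^-15 J.
v = √(2K/m) = 1.14×10^6 m/s.
r = mv/(qB) = (3.34×10^-27)(1.14×10^6) / [(1×1.60×10^-19)(2.13×10^-3)] = 11.2 m.

r ≈ 11.2 m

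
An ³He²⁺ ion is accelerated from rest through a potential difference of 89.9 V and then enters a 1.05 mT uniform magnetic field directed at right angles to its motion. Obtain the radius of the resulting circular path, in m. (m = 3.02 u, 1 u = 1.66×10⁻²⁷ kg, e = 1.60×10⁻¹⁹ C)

r ≈ 1.60 m

The kinetic energy gained is K = qV = (2×1.60×10^-19)(89.9) = 2.88×10^-17 J.
v = √(2K/m) = 1.07×10^5 m/s.
r = mv/(qB) = (5.01×10^-27)(1.07×10^5) / [(2×1.60×10^-19)(1.05×10^-3)] = 1.60 m.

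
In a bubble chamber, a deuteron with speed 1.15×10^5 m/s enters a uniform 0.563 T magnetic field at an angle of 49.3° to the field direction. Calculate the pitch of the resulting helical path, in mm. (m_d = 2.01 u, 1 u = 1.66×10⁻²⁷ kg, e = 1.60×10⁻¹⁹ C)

pitch ≈ 17.5 mm

The velocity component along B is v∥ = v cos49.3° = 7.50×10^4 m/s.
The cyclotron period T = 2πm/(qB) = 2.33×10^-7 s is set by m, q, B alone.
Pitch = v∥·T = (7.50×10^4)(2.33×10^-7) = 0.0175 m.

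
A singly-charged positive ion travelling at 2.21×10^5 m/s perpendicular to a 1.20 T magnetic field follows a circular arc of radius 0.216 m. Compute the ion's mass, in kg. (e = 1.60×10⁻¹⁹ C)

m ≈ 1.88×10^-25 kg

qvB = mv²/r ⇒ m = qBr/v.
m = (1×1.60×10^-19)(1.20)(0.216) / (2.21×10^5) = 1.88×10^-25 kg.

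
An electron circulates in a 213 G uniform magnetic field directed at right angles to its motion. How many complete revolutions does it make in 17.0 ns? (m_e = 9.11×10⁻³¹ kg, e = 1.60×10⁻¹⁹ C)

N = 10

T = 2πm/(qB) = 2π(9.11×10^-31) / [(1×1.60×10^-19)(0.0213)] = 1.6796×10^-9 s.
N = t/T = 1.70×10^-8 / 1.6796×10^-9 ≈ 10.12, so 10 complete revolutions.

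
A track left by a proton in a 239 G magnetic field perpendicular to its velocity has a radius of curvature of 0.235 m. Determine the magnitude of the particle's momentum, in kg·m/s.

p ≈ 8.99×10^-22 kg·m/s

Since qvB = mv²/r, the momentum p = mv = qBr.
p = (1×1.60×10^-19)(0.0239)(0.235) = 8.99×10^-22 kg·m/s.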